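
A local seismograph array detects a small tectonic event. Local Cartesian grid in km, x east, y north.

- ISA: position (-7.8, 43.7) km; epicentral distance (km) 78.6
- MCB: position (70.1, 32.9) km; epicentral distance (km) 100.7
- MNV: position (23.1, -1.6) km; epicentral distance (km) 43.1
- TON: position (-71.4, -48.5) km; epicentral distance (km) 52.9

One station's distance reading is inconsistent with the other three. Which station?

Solve using three stations at a time. Using ISA, MCB, MNV (subtract circle equations pairwise → linear system) gives (x, y) ≈ (-4.4, -34.9).
Distances from that point to each station vs reported:
  ISA: calculated 78.6 vs reported 78.6 → residual 0.0 km
  MCB: calculated 100.7 vs reported 100.7 → residual 0.0 km
  MNV: calculated 43.2 vs reported 43.1 → residual 0.1 km
  TON: calculated 68.3 vs reported 52.9 → residual 15.4 km
ISA, MCB, MNV are mutually consistent (residuals ≈ 0); TON is off by 15.4 km.

TON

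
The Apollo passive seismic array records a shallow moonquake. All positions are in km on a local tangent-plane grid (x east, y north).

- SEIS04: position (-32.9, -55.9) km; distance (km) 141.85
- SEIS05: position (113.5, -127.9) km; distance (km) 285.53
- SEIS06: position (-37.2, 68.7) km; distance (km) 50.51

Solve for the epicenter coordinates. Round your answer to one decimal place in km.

Circle about each station: (x + 32.9)² + (y + 55.9)² = 141.85²; (x − 113.5)² + (y + 127.9)² = 285.53²; (x + 37.2)² + (y − 68.7)² = 50.51².
Subtracting the SEIS04 equation from the SEIS05 and SEIS06 equations removes the quadratic terms:
292.8 x − 144.0 y = -36372.52
-8.6 x + 249.2 y = 19466.47
Solving the 2×2 system: x ≈ -87.3, y ≈ 75.1 km.

x ≈ -87.3 km, y ≈ 75.1 km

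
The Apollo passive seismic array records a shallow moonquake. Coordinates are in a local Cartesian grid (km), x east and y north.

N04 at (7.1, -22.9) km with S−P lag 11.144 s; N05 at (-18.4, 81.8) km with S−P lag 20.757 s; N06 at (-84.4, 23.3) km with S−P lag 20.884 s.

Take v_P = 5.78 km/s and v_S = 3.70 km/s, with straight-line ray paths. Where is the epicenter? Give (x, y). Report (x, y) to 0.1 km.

Distance from S−P lag: d = Δt · v_P v_S / (v_P − v_S) = Δt · (5.78·3.70)/(5.78−3.70) ≈ 10.2817·Δt.
So d_N04 = 114.58, d_N05 = 213.42, d_N06 = 214.72 km.
Circle about each station: (x − 7.1)² + (y + 22.9)² = 114.58²; (x + 18.4)² + (y − 81.8)² = 213.42²; (x + 84.4)² + (y − 23.3)² = 214.72².
Subtracting pairs of circle equations eliminates x²+y² and gives linear equations (the radical axes):
-51.0 x + 209.4 y = -25964.54
-183.0 x + 92.4 y = -25884.67
Solving the 2×2 system: x ≈ 89.9, y ≈ -102.1 km.

(89.9, -102.1)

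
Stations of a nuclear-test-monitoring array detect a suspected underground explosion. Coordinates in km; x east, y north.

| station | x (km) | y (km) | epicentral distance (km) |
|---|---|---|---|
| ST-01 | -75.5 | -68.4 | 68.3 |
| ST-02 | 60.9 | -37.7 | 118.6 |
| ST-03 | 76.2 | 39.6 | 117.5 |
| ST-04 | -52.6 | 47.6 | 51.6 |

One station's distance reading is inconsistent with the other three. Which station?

ST-03

Solve using three stations at a time. Using ST-01, ST-02, ST-04 (subtract circle equations pairwise → linear system) gives (x, y) ≈ (-52.8, -4.0).
Distances from that point to each station vs reported:
  ST-01: calculated 68.3 vs reported 68.3 → residual 0.0 km
  ST-02: calculated 118.6 vs reported 118.6 → residual 0.0 km
  ST-03: calculated 136.2 vs reported 117.5 → residual 18.7 km
  ST-04: calculated 51.6 vs reported 51.6 → residual 0.0 km
ST-01, ST-02, ST-04 are mutually consistent (residuals ≈ 0); ST-03 is off by 18.7 km.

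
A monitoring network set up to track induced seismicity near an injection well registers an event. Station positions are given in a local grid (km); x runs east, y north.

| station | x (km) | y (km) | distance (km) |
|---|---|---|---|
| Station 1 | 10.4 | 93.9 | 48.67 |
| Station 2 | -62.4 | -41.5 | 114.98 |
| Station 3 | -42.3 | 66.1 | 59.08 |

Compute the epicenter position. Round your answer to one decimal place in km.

Circle about each station: (x − 10.4)² + (y − 93.9)² = 48.67²; (x + 62.4)² + (y + 41.5)² = 114.98²; (x + 42.3)² + (y − 66.1)² = 59.08².
Subtracting the Station 1 equation from the Station 2 and Station 3 equations removes the quadratic terms:
-145.6 x − 270.8 y = -14160.99
-105.4 x − 55.6 y = -3888.55
Solving the 2×2 system: x ≈ 13.0, y ≈ 45.3 km.

13.0 km east, 45.3 km north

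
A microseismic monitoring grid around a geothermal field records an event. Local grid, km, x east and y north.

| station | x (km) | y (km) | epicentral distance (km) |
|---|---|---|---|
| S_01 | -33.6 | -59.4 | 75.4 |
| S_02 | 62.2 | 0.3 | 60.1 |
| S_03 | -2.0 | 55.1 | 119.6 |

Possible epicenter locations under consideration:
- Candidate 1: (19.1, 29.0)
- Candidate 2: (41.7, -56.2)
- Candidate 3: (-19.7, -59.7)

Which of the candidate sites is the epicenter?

For each candidate, compare |candidate − station| to the reported distance:
Candidate 1: residuals S_01 27.5, S_02 8.3, S_03 86.0 → max 86.0 km
Candidate 2: residuals S_01 0.0, S_02 0.0, S_03 0.0 → max 0.0 km
Candidate 3: residuals S_01 61.5, S_02 41.4, S_03 3.4 → max 61.5 km
Only Candidate 2 has all residuals ≈ 0.

Candidate 2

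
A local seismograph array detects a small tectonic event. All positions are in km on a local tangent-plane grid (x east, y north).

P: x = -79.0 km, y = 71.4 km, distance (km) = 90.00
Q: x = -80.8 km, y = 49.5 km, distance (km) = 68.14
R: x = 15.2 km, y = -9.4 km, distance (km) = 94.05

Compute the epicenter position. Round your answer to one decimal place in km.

Circle about each station: (x + 79.0)² + (y − 71.4)² = 90.00²; (x + 80.8)² + (y − 49.5)² = 68.14²; (x − 15.2)² + (y + 9.4)² = 94.05².
Subtracting pairs of circle equations eliminates x²+y² and gives linear equations (the radical axes):
-3.6 x − 43.8 y = 1096.87
188.4 x − 161.6 y = -11764.96
Solving the 2×2 system: x ≈ -78.4, y ≈ -18.6 km.

x ≈ -78.4 km, y ≈ -18.6 km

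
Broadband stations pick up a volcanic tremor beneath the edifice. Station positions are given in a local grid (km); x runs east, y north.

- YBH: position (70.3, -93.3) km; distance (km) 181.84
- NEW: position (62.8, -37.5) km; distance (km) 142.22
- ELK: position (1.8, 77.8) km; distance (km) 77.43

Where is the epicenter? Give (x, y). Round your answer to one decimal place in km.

Circle about each station: (x − 70.3)² + (y + 93.3)² = 181.84²; (x − 62.8)² + (y + 37.5)² = 142.22²; (x − 1.8)² + (y − 77.8)² = 77.43².
Subtracting pairs of circle equations eliminates x²+y² and gives linear equations (the radical axes):
-15.0 x + 111.6 y = 4542.37
-137.0 x + 342.2 y = 19479.48
Solving the 2×2 system: x ≈ -61.0, y ≈ 32.5 km.

x ≈ -61.0 km, y ≈ 32.5 km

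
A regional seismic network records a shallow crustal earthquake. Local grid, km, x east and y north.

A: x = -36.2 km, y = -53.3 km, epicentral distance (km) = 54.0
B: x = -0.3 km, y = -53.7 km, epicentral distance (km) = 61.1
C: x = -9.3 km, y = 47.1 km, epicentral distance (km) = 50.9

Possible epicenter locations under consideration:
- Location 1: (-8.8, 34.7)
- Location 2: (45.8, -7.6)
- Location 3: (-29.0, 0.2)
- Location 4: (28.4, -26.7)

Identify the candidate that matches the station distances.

For each candidate, compare |candidate − station| to the reported distance:
Location 1: residuals A 38.2, B 27.7, C 38.5 → max 38.5 km
Location 2: residuals A 39.9, B 4.1, C 26.7 → max 39.9 km
Location 3: residuals A 0.0, B 0.0, C 0.0 → max 0.0 km
Location 4: residuals A 15.9, B 21.7, C 32.0 → max 32.0 km
Only Location 3 has all residuals ≈ 0.

Location 3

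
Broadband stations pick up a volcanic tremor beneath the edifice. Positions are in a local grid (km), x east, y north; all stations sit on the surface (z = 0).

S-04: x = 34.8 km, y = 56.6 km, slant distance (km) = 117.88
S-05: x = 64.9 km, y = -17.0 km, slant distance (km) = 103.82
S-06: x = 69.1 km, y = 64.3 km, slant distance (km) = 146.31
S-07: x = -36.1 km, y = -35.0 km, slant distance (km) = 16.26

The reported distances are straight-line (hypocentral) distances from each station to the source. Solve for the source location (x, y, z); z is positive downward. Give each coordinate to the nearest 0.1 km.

x ≈ -35.8 km, y ≈ -36.4 km, depth ≈ 16.2 km

Each station gives a sphere (x−x_i)² + (y−y_i)² + z² = d_i² (stations at z=0).
Subtracting the S-04 sphere from S-05 and S-06: z² cancels, leaving linear equations in x and y:
60.2 x − 147.2 y = 3203.51
68.6 x + 15.4 y = -3016.22
Solving: x ≈ -35.796, y ≈ -36.402 km (keep extra digits for the depth step; rounded: -35.8, -36.4).
Then from the S-04 sphere: z² = 117.88² − (x − 34.8)² − (y − 56.6)² with x = -35.796, y = -36.402, so z ≈ 16.203 ≈ 16.2 km.
Check against S-07 (with the unrounded solution): distance 16.26 ≈ 16.26 km. ✓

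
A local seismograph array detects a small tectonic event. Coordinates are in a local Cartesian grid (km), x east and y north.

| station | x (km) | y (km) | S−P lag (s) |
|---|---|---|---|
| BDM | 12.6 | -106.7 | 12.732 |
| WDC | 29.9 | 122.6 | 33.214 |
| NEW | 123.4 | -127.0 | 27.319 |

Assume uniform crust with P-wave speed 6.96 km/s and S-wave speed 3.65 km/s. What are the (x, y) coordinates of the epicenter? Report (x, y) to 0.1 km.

x ≈ -85.1 km, y ≈ -104.9 km

Distance from S−P lag: d = Δt · v_P v_S / (v_P − v_S) = Δt · (6.96·3.65)/(6.96−3.65) ≈ 7.6749·Δt.
So d_BDM = 97.72, d_WDC = 254.91, d_NEW = 209.67 km.
Circle about each station: (x − 12.6)² + (y + 106.7)² = 97.72²; (x − 29.9)² + (y − 122.6)² = 254.91²; (x − 123.4)² + (y + 127.0)² = 209.67².
Subtracting the BDM equation from the WDC and NEW equations removes the quadratic terms:
34.6 x + 458.6 y = -51048.79
221.6 x − 40.6 y = -14599.40
Solving the 2×2 system: x ≈ -85.1, y ≈ -104.9 km.
Check against BDM (with the unrounded x, y): √((x − 12.6)²+(y + 106.7)²) = 97.72 ≈ 97.72 km. ✓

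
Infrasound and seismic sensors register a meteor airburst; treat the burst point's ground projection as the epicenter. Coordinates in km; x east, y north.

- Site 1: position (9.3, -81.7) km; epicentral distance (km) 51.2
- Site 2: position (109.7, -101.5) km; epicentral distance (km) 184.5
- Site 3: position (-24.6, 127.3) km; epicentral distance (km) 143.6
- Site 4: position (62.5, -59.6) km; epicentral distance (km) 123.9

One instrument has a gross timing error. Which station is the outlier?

Solve using three stations at a time. Using Site 2, Site 3, Site 4 (subtract circle equations pairwise → linear system) gives (x, y) ≈ (-52.3, -13.5).
Distances from that point to each station vs reported:
  Site 1: calculated 91.9 vs reported 51.2 → residual 40.7 km
  Site 2: calculated 184.4 vs reported 184.5 → residual 0.1 km
  Site 3: calculated 143.5 vs reported 143.6 → residual 0.1 km
  Site 4: calculated 123.7 vs reported 123.9 → residual 0.2 km
Site 2, Site 3, Site 4 are mutually consistent (residuals ≈ 0); Site 1 is off by 40.7 km.

Site 1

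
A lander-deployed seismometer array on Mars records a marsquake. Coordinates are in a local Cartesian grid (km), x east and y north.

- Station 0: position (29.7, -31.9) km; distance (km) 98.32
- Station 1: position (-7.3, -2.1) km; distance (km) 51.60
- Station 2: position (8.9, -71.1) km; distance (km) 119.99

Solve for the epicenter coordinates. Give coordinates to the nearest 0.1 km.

Circle about each station: (x − 29.7)² + (y + 31.9)² = 98.32²; (x + 7.3)² + (y + 2.1)² = 51.60²; (x − 8.9)² + (y + 71.1)² = 119.99².
Subtracting the Station 0 equation from the Station 1 and Station 2 equations removes the quadratic terms:
-74.0 x + 59.6 y = 5162.26
-41.6 x − 78.4 y = -1496.06
Solving the 2×2 system: x ≈ -38.1, y ≈ 39.3 km.

-38.1 km east, 39.3 km north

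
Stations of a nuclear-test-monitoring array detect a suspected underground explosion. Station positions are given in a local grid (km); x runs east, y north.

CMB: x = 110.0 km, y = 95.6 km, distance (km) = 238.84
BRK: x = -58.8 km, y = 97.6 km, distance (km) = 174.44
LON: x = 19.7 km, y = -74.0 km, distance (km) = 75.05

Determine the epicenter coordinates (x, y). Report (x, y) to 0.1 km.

Circle about each station: (x − 110.0)² + (y − 95.6)² = 238.84²; (x + 58.8)² + (y − 97.6)² = 174.44²; (x − 19.7)² + (y + 74.0)² = 75.05².
Subtracting the CMB equation from the BRK and LON equations removes the quadratic terms:
-337.6 x + 4.0 y = 18359.07
-180.6 x − 339.2 y = 36036.77
Solving the 2×2 system: x ≈ -55.3, y ≈ -76.8 km.
Check against CMB (with the unrounded x, y): √((x − 110.0)²+(y − 95.6)²) = 238.84 ≈ 238.84 km. ✓

-55.3 km east, -76.8 km north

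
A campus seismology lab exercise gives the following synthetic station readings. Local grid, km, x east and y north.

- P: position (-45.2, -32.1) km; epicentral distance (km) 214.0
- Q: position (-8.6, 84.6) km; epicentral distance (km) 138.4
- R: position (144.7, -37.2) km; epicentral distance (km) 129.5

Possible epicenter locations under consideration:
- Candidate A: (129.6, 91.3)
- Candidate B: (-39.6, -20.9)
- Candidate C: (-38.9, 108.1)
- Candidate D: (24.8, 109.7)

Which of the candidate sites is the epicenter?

Candidate A

For each candidate, compare |candidate − station| to the reported distance:
Candidate A: residuals P 0.0, Q 0.0, R 0.1 → max 0.1 km
Candidate B: residuals P 201.5, Q 28.4, R 55.5 → max 201.5 km
Candidate C: residuals P 73.7, Q 100.1, R 104.6 → max 104.6 km
Candidate D: residuals P 55.9, Q 96.6, R 60.1 → max 96.6 km
Only Candidate A has all residuals ≈ 0.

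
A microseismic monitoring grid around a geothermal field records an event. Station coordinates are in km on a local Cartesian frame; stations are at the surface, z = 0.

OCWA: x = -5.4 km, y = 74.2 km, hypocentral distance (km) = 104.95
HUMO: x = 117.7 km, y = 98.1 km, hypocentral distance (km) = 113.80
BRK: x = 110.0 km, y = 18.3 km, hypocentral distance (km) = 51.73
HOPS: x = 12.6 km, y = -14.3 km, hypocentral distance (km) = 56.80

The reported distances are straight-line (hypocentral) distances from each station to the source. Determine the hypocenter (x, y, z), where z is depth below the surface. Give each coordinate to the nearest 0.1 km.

Each station gives a sphere (x−x_i)² + (y−y_i)² + z² = d_i² (stations at z=0).
Subtracting the OCWA sphere from HUMO and BRK: z² cancels, leaving linear equations in x and y:
246.2 x + 47.8 y = 16006.16
230.8 x − 111.8 y = 15238.60
Solving: x ≈ 65.302, y ≈ -1.492 km (keep extra digits for the depth step; rounded: 65.3, -1.5).
Then from the OCWA sphere: z² = 104.95² − (x + 5.4)² − (y − 74.2)² with x = 65.302, y = -1.492, so z ≈ 16.925 ≈ 16.9 km.

(65.3, -1.5, 16.9)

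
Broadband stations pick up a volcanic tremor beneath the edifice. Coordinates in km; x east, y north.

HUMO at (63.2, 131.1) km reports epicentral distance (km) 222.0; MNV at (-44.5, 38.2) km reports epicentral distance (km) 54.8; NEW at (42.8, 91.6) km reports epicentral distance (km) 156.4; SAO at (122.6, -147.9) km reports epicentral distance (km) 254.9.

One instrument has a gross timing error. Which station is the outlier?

Solve using three stations at a time. Using MNV, NEW, SAO (subtract circle equations pairwise → linear system) gives (x, y) ≈ (-84.5, 0.7).
Distances from that point to each station vs reported:
  HUMO: calculated 197.0 vs reported 222.0 → residual 25.0 km
  MNV: calculated 54.8 vs reported 54.8 → residual 0.0 km
  NEW: calculated 156.4 vs reported 156.4 → residual 0.0 km
  SAO: calculated 254.9 vs reported 254.9 → residual 0.0 km
MNV, NEW, SAO are mutually consistent (residuals ≈ 0); HUMO is off by 25.0 km.

HUMO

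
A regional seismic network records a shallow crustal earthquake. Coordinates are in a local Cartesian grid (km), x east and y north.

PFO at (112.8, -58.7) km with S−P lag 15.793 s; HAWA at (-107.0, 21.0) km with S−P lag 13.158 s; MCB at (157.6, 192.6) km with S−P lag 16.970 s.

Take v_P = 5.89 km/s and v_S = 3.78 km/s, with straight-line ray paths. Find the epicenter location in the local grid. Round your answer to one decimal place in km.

x ≈ 19.1 km, y ≈ 79.1 km

Distance from S−P lag: d = Δt · v_P v_S / (v_P − v_S) = Δt · (5.89·3.78)/(5.89−3.78) ≈ 10.5518·Δt.
So d_PFO = 166.64, d_HAWA = 138.84, d_MCB = 179.06 km.
Circle about each station: (x − 112.8)² + (y + 58.7)² = 166.64²; (x + 107.0)² + (y − 21.0)² = 138.84²; (x − 157.6)² + (y − 192.6)² = 179.06².
Subtracting the PFO equation from the HAWA and MCB equations removes the quadratic terms:
-439.6 x + 159.4 y = 4212.81
89.6 x + 502.6 y = 41469.40
Solving the 2×2 system: x ≈ 19.1, y ≈ 79.1 km.
Check against PFO (with the unrounded x, y): √((x − 112.8)²+(y + 58.7)²) = 166.64 ≈ 166.64 km. ✓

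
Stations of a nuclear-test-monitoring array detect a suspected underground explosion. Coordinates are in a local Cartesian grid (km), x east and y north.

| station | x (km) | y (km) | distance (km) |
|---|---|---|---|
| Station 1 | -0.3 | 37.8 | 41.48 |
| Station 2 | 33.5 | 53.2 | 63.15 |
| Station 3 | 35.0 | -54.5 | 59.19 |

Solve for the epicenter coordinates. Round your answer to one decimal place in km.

x ≈ 5.3 km, y ≈ -3.3 km

Circle about each station: (x + 0.3)² + (y − 37.8)² = 41.48²; (x − 33.5)² + (y − 53.2)² = 63.15²; (x − 35.0)² + (y + 54.5)² = 59.19².
Subtracting pairs of circle equations eliminates x²+y² and gives linear equations (the radical axes):
67.6 x + 30.8 y = 256.23
70.6 x − 184.6 y = 983.45
Solving the 2×2 system: x ≈ 5.3, y ≈ -3.3 km.
Check against Station 1 (with the unrounded x, y): √((x + 0.3)²+(y − 37.8)²) = 41.48 ≈ 41.48 km. ✓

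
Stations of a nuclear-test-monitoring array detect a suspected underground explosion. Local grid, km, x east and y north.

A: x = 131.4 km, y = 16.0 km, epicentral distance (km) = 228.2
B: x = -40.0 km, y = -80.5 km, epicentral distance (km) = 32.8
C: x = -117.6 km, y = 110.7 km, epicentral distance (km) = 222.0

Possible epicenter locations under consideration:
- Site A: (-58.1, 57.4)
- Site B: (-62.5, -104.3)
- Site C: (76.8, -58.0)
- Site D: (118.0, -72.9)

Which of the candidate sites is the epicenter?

For each candidate, compare |candidate − station| to the reported distance:
Site A: residuals A 34.2, B 106.3, C 142.1 → max 142.1 km
Site B: residuals A 0.0, B 0.0, C 0.1 → max 0.1 km
Site C: residuals A 136.2, B 86.1, C 35.4 → max 136.2 km
Site D: residuals A 138.3, B 125.4, C 76.7 → max 138.3 km
Only Site B has all residuals ≈ 0.

Site B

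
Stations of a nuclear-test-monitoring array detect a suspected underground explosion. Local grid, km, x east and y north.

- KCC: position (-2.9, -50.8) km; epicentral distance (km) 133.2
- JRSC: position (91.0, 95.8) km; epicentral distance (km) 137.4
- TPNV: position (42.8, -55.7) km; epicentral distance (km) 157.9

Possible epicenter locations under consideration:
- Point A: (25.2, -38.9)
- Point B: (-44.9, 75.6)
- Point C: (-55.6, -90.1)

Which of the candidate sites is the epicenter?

For each candidate, compare |candidate − station| to the reported distance:
Point A: residuals KCC 102.7, JRSC 12.5, TPNV 133.6 → max 133.6 km
Point B: residuals KCC 0.0, JRSC 0.0, TPNV 0.0 → max 0.0 km
Point C: residuals KCC 67.5, JRSC 99.3, TPNV 53.7 → max 99.3 km
Only Point B has all residuals ≈ 0.

Point B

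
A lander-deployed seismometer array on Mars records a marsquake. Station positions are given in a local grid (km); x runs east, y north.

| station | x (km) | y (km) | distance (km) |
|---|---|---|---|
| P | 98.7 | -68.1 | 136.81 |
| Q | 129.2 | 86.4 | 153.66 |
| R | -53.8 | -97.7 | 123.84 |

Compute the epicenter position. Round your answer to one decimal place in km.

Circle about each station: (x − 98.7)² + (y + 68.1)² = 136.81²; (x − 129.2)² + (y − 86.4)² = 153.66²; (x + 53.8)² + (y + 97.7)² = 123.84².
Subtracting pairs of circle equations eliminates x²+y² and gives linear equations (the radical axes):
61.0 x + 309.0 y = 4883.88
-305.0 x − 59.2 y = 1441.06
Solving the 2×2 system: x ≈ -8.1, y ≈ 17.4 km.

-8.1 km east, 17.4 km north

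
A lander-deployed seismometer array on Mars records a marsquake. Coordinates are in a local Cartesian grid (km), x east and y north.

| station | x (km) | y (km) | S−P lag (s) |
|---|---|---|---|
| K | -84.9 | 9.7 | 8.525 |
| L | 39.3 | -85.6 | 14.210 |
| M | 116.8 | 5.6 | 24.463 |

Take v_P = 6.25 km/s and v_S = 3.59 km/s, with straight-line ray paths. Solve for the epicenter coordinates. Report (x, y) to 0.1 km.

(-78.2, -61.9)

Distance from S−P lag: d = Δt · v_P v_S / (v_P − v_S) = Δt · (6.25·3.59)/(6.25−3.59) ≈ 8.4352·Δt.
So d_K = 71.91, d_L = 119.86, d_M = 206.35 km.
Circle about each station: (x + 84.9)² + (y − 9.7)² = 71.91²; (x − 39.3)² + (y + 85.6)² = 119.86²; (x − 116.8)² + (y − 5.6)² = 206.35².
Subtracting the K equation from the L and M equations removes the quadratic terms:
248.4 x − 190.6 y = -7625.62
403.4 x − 8.2 y = -31037.77
Solving the 2×2 system: x ≈ -78.2, y ≈ -61.9 km.
Check against K (with the unrounded x, y): √((x + 84.9)²+(y − 9.7)²) = 71.92 ≈ 71.91 km. ✓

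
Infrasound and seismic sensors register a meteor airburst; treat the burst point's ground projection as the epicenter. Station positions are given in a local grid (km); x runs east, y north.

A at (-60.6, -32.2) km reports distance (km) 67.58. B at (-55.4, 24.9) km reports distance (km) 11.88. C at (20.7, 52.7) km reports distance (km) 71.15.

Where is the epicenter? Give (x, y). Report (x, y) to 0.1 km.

Circle about each station: (x + 60.6)² + (y + 32.2)² = 67.58²; (x + 55.4)² + (y − 24.9)² = 11.88²; (x − 20.7)² + (y − 52.7)² = 71.15².
Subtracting the A equation from the B and C equations removes the quadratic terms:
10.4 x + 114.2 y = 3405.89
162.6 x + 169.8 y = -1998.69
Solving the 2×2 system: x ≈ -48.0, y ≈ 34.2 km.
Check against A (with the unrounded x, y): √((x + 60.6)²+(y + 32.2)²) = 67.58 ≈ 67.58 km. ✓

-48.0 km east, 34.2 km north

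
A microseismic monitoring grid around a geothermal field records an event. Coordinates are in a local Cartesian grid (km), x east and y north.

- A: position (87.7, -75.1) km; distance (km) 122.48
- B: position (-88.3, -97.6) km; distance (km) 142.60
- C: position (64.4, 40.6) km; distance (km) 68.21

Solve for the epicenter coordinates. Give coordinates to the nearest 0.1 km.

(2.2, 12.6)

Circle about each station: (x − 87.7)² + (y + 75.1)² = 122.48²; (x + 88.3)² + (y + 97.6)² = 142.60²; (x − 64.4)² + (y − 40.6)² = 68.21².
Subtracting the A equation from the B and C equations removes the quadratic terms:
-352.0 x − 45.0 y = -1342.06
-46.6 x + 231.4 y = 2813.17
Solving the 2×2 system: x ≈ 2.2, y ≈ 12.6 km.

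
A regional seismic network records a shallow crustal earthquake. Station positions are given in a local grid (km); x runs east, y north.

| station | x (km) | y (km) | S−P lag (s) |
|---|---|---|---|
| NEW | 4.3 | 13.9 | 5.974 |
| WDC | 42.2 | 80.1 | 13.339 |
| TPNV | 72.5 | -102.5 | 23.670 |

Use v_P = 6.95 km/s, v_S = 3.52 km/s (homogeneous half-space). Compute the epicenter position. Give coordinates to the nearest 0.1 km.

Distance from S−P lag: d = Δt · v_P v_S / (v_P − v_S) = Δt · (6.95·3.52)/(6.95−3.52) ≈ 7.1324·Δt.
So d_NEW = 42.61, d_WDC = 95.14, d_TPNV = 168.82 km.
Circle about each station: (x − 4.3)² + (y − 13.9)² = 42.61²; (x − 42.2)² + (y − 80.1)² = 95.14²; (x − 72.5)² + (y + 102.5)² = 168.82².
Subtracting the NEW equation from the WDC and TPNV equations removes the quadratic terms:
75.8 x + 132.4 y = 749.14
136.4 x − 232.8 y = -11133.78
Solving the 2×2 system: x ≈ -36.4, y ≈ 26.5 km.

x ≈ -36.4 km, y ≈ 26.5 km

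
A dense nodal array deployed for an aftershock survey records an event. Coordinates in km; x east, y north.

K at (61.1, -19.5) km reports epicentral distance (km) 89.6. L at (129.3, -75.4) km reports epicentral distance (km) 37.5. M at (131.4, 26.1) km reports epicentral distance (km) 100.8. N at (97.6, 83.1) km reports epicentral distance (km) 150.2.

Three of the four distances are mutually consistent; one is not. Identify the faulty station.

Solve using three stations at a time. Using L, M, N (subtract circle equations pairwise → linear system) gives (x, y) ≈ (92.9, -67.0).
Distances from that point to each station vs reported:
  K: calculated 57.1 vs reported 89.6 → residual 32.5 km
  L: calculated 37.4 vs reported 37.5 → residual 0.1 km
  M: calculated 100.8 vs reported 100.8 → residual 0.0 km
  N: calculated 150.2 vs reported 150.2 → residual 0.0 km
L, M, N are mutually consistent (residuals ≈ 0); K is off by 32.5 km.

K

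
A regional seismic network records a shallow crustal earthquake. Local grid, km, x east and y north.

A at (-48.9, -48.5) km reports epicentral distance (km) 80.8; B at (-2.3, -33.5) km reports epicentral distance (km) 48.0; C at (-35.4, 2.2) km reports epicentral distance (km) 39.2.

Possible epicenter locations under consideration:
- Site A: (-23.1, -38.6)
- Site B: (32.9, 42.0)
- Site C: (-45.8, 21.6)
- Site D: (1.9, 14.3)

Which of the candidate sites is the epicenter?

Site D

For each candidate, compare |candidate − station| to the reported distance:
Site A: residuals A 53.2, B 26.6, C 3.4 → max 53.2 km
Site B: residuals A 41.2, B 35.3, C 39.9 → max 41.2 km
Site C: residuals A 10.6, B 22.2, C 17.2 → max 22.2 km
Site D: residuals A 0.0, B 0.0, C 0.0 → max 0.0 km
Only Site D has all residuals ≈ 0.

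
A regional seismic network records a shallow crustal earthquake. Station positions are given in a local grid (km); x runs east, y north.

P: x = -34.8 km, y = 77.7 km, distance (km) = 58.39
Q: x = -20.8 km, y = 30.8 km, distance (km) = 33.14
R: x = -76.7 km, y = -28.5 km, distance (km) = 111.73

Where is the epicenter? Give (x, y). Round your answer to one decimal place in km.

Circle about each station: (x + 34.8)² + (y − 77.7)² = 58.39²; (x + 20.8)² + (y − 30.8)² = 33.14²; (x + 76.7)² + (y + 28.5)² = 111.73².
Subtracting pairs of circle equations eliminates x²+y² and gives linear equations (the radical axes):
28.0 x − 93.8 y = -3555.92
-83.8 x − 212.4 y = -9627.39
Solving the 2×2 system: x ≈ 10.7, y ≈ 41.1 km.

10.7 km east, 41.1 km north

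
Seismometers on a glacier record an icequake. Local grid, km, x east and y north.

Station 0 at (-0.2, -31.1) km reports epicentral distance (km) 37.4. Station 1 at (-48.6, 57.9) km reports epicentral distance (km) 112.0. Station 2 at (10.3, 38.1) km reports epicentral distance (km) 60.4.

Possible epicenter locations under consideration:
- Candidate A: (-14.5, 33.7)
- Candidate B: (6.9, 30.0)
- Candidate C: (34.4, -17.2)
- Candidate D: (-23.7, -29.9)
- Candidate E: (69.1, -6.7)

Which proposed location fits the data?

Candidate C

For each candidate, compare |candidate − station| to the reported distance:
Candidate A: residuals Station 0 29.0, Station 1 70.2, Station 2 35.2 → max 70.2 km
Candidate B: residuals Station 0 24.1, Station 1 49.9, Station 2 51.6 → max 51.6 km
Candidate C: residuals Station 0 0.1, Station 1 0.1, Station 2 0.1 → max 0.1 km
Candidate D: residuals Station 0 13.9, Station 1 20.7, Station 2 15.6 → max 20.7 km
Candidate E: residuals Station 0 36.1, Station 1 22.3, Station 2 13.5 → max 36.1 km
Only Candidate C has all residuals ≈ 0.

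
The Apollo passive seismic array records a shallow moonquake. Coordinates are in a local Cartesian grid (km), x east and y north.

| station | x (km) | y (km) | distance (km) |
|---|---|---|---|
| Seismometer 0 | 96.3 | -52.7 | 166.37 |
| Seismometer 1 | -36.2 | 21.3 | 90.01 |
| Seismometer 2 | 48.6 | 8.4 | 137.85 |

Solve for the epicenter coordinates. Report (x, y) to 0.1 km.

Circle about each station: (x − 96.3)² + (y + 52.7)² = 166.37²; (x + 36.2)² + (y − 21.3)² = 90.01²; (x − 48.6)² + (y − 8.4)² = 137.85².
Subtracting the Seismometer 0 equation from the Seismometer 1 and Seismometer 2 equations removes the quadratic terms:
-265.0 x + 148.0 y = 9290.33
-95.4 x + 122.2 y = -942.11
Solving the 2×2 system: x ≈ -69.8, y ≈ -62.2 km.

x ≈ -69.8 km, y ≈ -62.2 km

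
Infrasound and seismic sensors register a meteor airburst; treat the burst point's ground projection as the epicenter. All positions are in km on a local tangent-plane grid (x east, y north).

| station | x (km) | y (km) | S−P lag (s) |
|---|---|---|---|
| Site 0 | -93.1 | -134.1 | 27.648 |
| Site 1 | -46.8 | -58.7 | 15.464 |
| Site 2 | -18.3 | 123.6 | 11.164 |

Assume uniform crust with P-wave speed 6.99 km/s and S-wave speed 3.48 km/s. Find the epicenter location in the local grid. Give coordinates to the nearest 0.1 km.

Distance from S−P lag: d = Δt · v_P v_S / (v_P − v_S) = Δt · (6.99·3.48)/(6.99−3.48) ≈ 6.9303·Δt.
So d_Site 0 = 191.61, d_Site 1 = 107.17, d_Site 2 = 77.37 km.
Circle about each station: (x + 93.1)² + (y + 134.1)² = 191.61²; (x + 46.8)² + (y + 58.7)² = 107.17²; (x + 18.3)² + (y − 123.6)² = 77.37².
Subtracting the Site 0 equation from the Site 1 and Site 2 equations removes the quadratic terms:
92.6 x + 150.8 y = 4214.49
149.6 x + 515.4 y = 19689.71
Solving the 2×2 system: x ≈ -31.7, y ≈ 47.4 km.

x ≈ -31.7 km, y ≈ 47.4 km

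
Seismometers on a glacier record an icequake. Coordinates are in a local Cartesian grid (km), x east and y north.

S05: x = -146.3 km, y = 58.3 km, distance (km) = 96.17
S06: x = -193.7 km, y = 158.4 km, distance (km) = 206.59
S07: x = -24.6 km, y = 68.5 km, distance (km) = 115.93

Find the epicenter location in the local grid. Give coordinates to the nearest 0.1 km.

(-95.4, -23.3)

Circle about each station: (x + 146.3)² + (y − 58.3)² = 96.17²; (x + 193.7)² + (y − 158.4)² = 206.59²; (x + 24.6)² + (y − 68.5)² = 115.93².
Subtracting the S05 equation from the S06 and S07 equations removes the quadratic terms:
-94.8 x + 200.2 y = 4376.91
243.4 x + 20.4 y = -23696.27
Solving the 2×2 system: x ≈ -95.4, y ≈ -23.3 km.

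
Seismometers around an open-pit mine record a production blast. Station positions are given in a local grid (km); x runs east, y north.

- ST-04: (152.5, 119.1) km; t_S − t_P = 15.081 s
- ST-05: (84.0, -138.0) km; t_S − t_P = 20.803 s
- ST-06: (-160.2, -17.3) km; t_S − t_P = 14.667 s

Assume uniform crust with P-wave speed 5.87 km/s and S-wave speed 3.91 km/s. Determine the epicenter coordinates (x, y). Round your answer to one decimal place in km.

x ≈ -20.2 km, y ≈ 82.2 km

Distance from S−P lag: d = Δt · v_P v_S / (v_P − v_S) = Δt · (5.87·3.91)/(5.87−3.91) ≈ 11.7101·Δt.
So d_ST-04 = 176.60, d_ST-05 = 243.60, d_ST-06 = 171.75 km.
Circle about each station: (x − 152.5)² + (y − 119.1)² = 176.60²; (x − 84.0)² + (y + 138.0)² = 243.60²; (x + 160.2)² + (y + 17.3)² = 171.75².
Subtracting pairs of circle equations eliminates x²+y² and gives linear equations (the radical axes):
-137.0 x − 514.2 y = -39494.46
-625.4 x − 272.8 y = -9788.23
Solving the 2×2 system: x ≈ -20.2, y ≈ 82.2 km.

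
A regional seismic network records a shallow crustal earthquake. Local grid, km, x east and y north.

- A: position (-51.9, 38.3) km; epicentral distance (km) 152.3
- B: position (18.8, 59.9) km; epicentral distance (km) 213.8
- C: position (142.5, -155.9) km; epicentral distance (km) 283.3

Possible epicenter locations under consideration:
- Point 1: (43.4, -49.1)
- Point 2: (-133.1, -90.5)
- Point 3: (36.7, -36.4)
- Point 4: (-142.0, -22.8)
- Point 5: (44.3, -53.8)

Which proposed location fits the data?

For each candidate, compare |candidate − station| to the reported distance:
Point 1: residuals A 23.0, B 102.1, C 137.6 → max 137.6 km
Point 2: residuals A 0.0, B 0.0, C 0.0 → max 0.0 km
Point 3: residuals A 36.4, B 115.9, C 123.7 → max 123.7 km
Point 4: residuals A 43.4, B 33.0, C 30.8 → max 43.4 km
Point 5: residuals A 19.1, B 97.3, C 141.6 → max 141.6 km
Only Point 2 has all residuals ≈ 0.

Point 2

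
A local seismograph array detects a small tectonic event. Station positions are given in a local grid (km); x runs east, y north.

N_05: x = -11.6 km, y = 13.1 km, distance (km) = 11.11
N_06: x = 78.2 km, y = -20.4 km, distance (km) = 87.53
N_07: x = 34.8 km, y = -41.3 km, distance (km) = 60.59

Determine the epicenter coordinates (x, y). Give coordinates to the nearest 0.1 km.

x ≈ -6.0 km, y ≈ 3.5 km

Circle about each station: (x + 11.6)² + (y − 13.1)² = 11.11²; (x − 78.2)² + (y + 20.4)² = 87.53²; (x − 34.8)² + (y + 41.3)² = 60.59².
Subtracting the N_05 equation from the N_06 and N_07 equations removes the quadratic terms:
179.6 x − 67.0 y = -1312.84
92.8 x − 108.8 y = -937.16
Solving the 2×2 system: x ≈ -6.0, y ≈ 3.5 km.
Check against N_05 (with the unrounded x, y): √((x + 11.6)²+(y − 13.1)²) = 11.12 ≈ 11.11 km. ✓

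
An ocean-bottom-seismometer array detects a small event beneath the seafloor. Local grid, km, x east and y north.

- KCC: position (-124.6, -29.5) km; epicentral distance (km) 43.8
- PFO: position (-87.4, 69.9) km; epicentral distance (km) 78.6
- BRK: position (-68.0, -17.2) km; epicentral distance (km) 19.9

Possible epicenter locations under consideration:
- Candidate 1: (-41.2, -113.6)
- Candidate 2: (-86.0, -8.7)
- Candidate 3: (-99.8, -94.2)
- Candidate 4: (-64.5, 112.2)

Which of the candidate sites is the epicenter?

For each candidate, compare |candidate − station| to the reported distance:
Candidate 1: residuals KCC 74.6, PFO 110.6, BRK 80.2 → max 110.6 km
Candidate 2: residuals KCC 0.0, PFO 0.0, BRK 0.0 → max 0.0 km
Candidate 3: residuals KCC 25.5, PFO 86.0, BRK 63.4 → max 86.0 km
Candidate 4: residuals KCC 110.1, PFO 30.5, BRK 109.5 → max 110.1 km
Only Candidate 2 has all residuals ≈ 0.

Candidate 2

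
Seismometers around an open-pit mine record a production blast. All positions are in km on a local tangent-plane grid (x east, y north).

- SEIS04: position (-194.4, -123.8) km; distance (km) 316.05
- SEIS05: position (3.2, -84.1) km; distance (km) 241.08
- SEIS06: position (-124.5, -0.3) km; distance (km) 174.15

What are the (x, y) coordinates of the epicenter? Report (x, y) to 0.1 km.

Circle about each station: (x + 194.4)² + (y + 123.8)² = 316.05²; (x − 3.2)² + (y + 84.1)² = 241.08²; (x + 124.5)² + (y + 0.3)² = 174.15².
Subtracting the SEIS04 equation from the SEIS05 and SEIS06 equations removes the quadratic terms:
395.2 x + 79.4 y = -4266.71
139.8 x + 247.0 y = 31941.92
Solving the 2×2 system: x ≈ -41.5, y ≈ 152.8 km.

-41.5 km east, 152.8 km north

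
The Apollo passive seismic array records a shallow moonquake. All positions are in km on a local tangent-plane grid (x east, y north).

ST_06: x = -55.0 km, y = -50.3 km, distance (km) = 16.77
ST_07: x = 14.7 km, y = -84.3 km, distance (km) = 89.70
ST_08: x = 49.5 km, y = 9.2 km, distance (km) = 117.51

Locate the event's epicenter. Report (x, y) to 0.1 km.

Circle about each station: (x + 55.0)² + (y + 50.3)² = 16.77²; (x − 14.7)² + (y + 84.3)² = 89.70²; (x − 49.5)² + (y − 9.2)² = 117.51².
Subtracting pairs of circle equations eliminates x²+y² and gives linear equations (the radical axes):
139.4 x − 68.0 y = -5997.37
209.0 x + 119.0 y = -16547.57
Solving the 2×2 system: x ≈ -59.7, y ≈ -34.2 km.
Check against ST_06 (with the unrounded x, y): √((x + 55.0)²+(y + 50.3)²) = 16.78 ≈ 16.77 km. ✓

x ≈ -59.7 km, y ≈ -34.2 km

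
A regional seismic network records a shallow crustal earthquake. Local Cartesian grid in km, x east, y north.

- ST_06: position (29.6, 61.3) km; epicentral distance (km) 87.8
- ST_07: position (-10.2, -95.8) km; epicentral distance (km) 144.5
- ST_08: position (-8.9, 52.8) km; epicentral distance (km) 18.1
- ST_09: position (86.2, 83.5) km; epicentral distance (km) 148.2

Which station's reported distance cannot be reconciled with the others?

Solve using three stations at a time. Using ST_06, ST_07, ST_09 (subtract circle equations pairwise → linear system) gives (x, y) ≈ (-55.8, 41.3).
Distances from that point to each station vs reported:
  ST_06: calculated 87.7 vs reported 87.8 → residual 0.1 km
  ST_07: calculated 144.5 vs reported 144.5 → residual 0.0 km
  ST_08: calculated 48.3 vs reported 18.1 → residual 30.2 km
  ST_09: calculated 148.2 vs reported 148.2 → residual 0.0 km
ST_06, ST_07, ST_09 are mutually consistent (residuals ≈ 0); ST_08 is off by 30.2 km.

ST_08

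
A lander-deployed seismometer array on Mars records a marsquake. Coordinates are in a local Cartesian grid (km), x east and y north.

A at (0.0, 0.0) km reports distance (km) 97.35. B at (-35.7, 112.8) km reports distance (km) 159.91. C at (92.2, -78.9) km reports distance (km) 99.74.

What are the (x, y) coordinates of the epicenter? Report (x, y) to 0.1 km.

(95.1, 20.8)

Circle about each station: x² + y² = 97.35²; (x + 35.7)² + (y − 112.8)² = 159.91²; (x − 92.2)² + (y + 78.9)² = 99.74².
Subtracting the A equation from the B and C equations removes the quadratic terms:
-71.4 x + 225.6 y = -2095.86
184.4 x − 157.8 y = 14255.00
Solving the 2×2 system: x ≈ 95.1, y ≈ 20.8 km.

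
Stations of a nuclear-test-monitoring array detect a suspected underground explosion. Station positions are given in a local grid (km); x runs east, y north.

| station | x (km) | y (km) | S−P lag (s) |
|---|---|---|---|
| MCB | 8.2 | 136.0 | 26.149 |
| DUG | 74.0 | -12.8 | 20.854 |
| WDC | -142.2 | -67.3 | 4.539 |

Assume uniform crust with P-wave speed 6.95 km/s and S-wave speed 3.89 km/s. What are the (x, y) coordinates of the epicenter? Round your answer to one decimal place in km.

Distance from S−P lag: d = Δt · v_P v_S / (v_P − v_S) = Δt · (6.95·3.89)/(6.95−3.89) ≈ 8.8351·Δt.
So d_MCB = 231.03, d_DUG = 184.25, d_WDC = 40.10 km.
Circle about each station: (x − 8.2)² + (y − 136.0)² = 231.03²; (x − 74.0)² + (y + 12.8)² = 184.25²; (x + 142.2)² + (y + 67.3)² = 40.10².
Subtracting pairs of circle equations eliminates x²+y² and gives linear equations (the radical axes):
131.6 x − 297.6 y = 6503.40
-300.8 x − 406.6 y = 57953.74
Solving the 2×2 system: x ≈ -102.1, y ≈ -67.0 km.

x ≈ -102.1 km, y ≈ -67.0 km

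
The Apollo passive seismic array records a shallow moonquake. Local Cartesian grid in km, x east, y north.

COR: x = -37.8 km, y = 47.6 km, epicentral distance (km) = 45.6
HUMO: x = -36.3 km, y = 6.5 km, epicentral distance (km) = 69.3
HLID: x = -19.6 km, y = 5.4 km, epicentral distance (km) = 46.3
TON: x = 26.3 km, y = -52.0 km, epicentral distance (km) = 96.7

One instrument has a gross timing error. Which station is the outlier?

Solve using three stations at a time. Using COR, HLID, TON (subtract circle equations pairwise → linear system) gives (x, y) ≈ (7.7, 43.0).
Distances from that point to each station vs reported:
  COR: calculated 45.7 vs reported 45.6 → residual 0.1 km
  HUMO: calculated 57.1 vs reported 69.3 → residual 12.2 km
  HLID: calculated 46.4 vs reported 46.3 → residual 0.1 km
  TON: calculated 96.8 vs reported 96.7 → residual 0.1 km
COR, HLID, TON are mutually consistent (residuals ≈ 0); HUMO is off by 12.2 km.

HUMO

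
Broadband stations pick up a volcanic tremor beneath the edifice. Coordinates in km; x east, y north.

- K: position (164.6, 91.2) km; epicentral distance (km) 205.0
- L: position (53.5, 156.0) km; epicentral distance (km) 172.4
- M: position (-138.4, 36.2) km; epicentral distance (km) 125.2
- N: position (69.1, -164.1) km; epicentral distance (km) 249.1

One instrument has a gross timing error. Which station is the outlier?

N

Solve using three stations at a time. Using K, L, M (subtract circle equations pairwise → linear system) gives (x, y) ≈ (-18.7, -0.5).
Distances from that point to each station vs reported:
  K: calculated 205.0 vs reported 205.0 → residual 0.0 km
  L: calculated 172.4 vs reported 172.4 → residual 0.0 km
  M: calculated 125.2 vs reported 125.2 → residual 0.0 km
  N: calculated 185.7 vs reported 249.1 → residual 63.4 km
K, L, M are mutually consistent (residuals ≈ 0); N is off by 63.4 km.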